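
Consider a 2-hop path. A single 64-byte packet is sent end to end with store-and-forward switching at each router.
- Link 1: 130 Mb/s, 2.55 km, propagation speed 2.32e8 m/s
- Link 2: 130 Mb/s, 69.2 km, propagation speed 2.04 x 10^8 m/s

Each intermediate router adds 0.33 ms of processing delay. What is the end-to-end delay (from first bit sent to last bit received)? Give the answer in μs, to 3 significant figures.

L = 64 × 8 = 512 bits.
Transmission delay per hop = L/R = 512/130000000 = 3.93846 μs; 2 hops → 7.87692 μs.
Propagation delays (d/s per hop): 10.9914, 339.216 μs; sum = 350.207 μs.
Processing at 1 router(s): 1 × 0.33 ms = 330 μs.
End-to-end = 688 μs.

688 μs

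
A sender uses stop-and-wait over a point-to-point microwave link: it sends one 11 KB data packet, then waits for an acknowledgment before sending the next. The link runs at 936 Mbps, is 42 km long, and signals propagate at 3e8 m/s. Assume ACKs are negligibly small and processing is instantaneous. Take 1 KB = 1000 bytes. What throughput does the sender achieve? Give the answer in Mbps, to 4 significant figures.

t_tx = L/R = 88000/936000000 = 9.40171e-05 s.
t_prop = 42000/300000000 = 0.00014 s; RTT = 0.00028 s.
Cycle = t_tx + RTT = 0.000374017 s.
Throughput = L / cycle = 88000 / 0.000374017 = 235.3 Mbps.

235.3 Mbps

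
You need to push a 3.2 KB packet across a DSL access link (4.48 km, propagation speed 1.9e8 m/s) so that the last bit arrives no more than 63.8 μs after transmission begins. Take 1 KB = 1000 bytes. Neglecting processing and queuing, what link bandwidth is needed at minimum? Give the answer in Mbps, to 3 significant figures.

L = 25600 bits.
Propagation delay = 4480 / 190000000 = 23.5789 μs.
Transmission budget = 63.8 − 23.5789 = 40.2211 μs.
R ≥ L / t_tx = 25600 bits / 4.02211e-05 s = 636 Mbps.

636 Mbps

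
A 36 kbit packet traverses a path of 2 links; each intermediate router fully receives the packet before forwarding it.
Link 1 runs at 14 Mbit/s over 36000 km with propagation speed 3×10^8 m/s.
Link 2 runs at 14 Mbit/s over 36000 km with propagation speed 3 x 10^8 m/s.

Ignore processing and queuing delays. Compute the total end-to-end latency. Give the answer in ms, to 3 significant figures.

L = 36000 bits.
Transmission delay per hop = L/R = 36000/14000000 = 2.57143 ms; 2 hops → 5.14286 ms.
Propagation delays (d/s per hop): 120, 120 ms; sum = 240 ms.
End-to-end = 245 ms.

245 ms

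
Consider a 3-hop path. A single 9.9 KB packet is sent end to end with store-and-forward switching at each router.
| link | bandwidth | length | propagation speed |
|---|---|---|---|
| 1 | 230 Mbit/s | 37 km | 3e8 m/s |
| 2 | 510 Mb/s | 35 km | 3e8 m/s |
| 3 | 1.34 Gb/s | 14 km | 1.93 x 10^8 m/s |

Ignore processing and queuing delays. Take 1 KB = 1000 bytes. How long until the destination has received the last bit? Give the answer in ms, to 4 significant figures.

L = 79200 bits.
Transmission delays (L/R per hop): 0.344348, 0.155294, 0.0591045 ms; sum = 0.558746 ms.
Propagation delays (d/s per hop): 0.123333, 0.116667, 0.0725389 ms; sum = 0.312539 ms.
End-to-end = 0.8713 ms.

0.8713 ms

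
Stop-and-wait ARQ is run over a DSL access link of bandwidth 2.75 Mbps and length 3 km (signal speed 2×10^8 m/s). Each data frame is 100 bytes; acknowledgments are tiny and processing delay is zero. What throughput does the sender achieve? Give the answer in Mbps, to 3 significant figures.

t_tx = L/R = 800/2750000 = 0.000290909 s.
t_prop = 3000/200000000 = 1.5e-05 s; RTT = 3e-05 s.
Cycle = t_tx + RTT = 0.000320909 s.
Throughput = L / cycle = 800 / 0.000320909 = 2.49 Mbps.

2.49 Mbps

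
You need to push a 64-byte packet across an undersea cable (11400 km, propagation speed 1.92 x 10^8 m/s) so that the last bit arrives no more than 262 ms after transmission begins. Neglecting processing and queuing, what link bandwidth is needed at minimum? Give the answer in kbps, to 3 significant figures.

2.53 kbps

L = 512 bits.
Propagation delay = 11400000 / 192000000 = 59.375 ms.
Transmission budget = 262 − 59.375 = 202.625 ms.
R ≥ L / t_tx = 512 bits / 0.202625 s = 2.53 kbps.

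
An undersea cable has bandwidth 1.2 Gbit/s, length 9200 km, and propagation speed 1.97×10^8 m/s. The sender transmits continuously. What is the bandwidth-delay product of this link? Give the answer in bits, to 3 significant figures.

56000000 bits

Propagation delay = 9200000 / 197000000 = 0.0467005 s.
BDP = R × t_prop = 1200000000 × 0.0467005 = 56040600 bits.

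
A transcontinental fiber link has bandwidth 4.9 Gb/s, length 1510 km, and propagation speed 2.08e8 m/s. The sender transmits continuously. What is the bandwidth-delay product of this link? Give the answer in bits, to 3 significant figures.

35600000 bits

Propagation delay = 1510000 / 208000000 = 0.00725962 s.
BDP = R × t_prop = 4900000000 × 0.00725962 = 35572100 bits.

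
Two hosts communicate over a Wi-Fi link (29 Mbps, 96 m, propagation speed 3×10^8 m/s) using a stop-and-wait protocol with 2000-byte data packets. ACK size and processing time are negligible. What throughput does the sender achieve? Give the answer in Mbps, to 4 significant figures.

t_tx = L/R = 16000/29000000 = 0.000551724 s.
t_prop = 96/300000000 = 3.2e-07 s; RTT = 6.4e-07 s.
Cycle = t_tx + RTT = 0.000552364 s.
Throughput = L / cycle = 16000 / 0.000552364 = 28.97 Mbps.

28.97 Mbps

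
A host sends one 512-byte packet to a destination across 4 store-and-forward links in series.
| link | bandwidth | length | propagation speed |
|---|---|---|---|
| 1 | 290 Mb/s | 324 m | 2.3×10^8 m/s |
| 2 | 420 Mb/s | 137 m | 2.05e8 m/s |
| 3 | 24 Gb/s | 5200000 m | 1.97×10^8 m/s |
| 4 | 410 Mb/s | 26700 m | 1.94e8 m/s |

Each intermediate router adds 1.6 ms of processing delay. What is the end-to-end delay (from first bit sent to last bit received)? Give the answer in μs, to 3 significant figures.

L = 512 × 8 = 4096 bits.
Transmission delays (L/R per hop): 14.1241, 9.75238, 0.170667, 9.99024 μs; sum = 34.0374 μs.
Propagation delays (d/s per hop): 1.4087, 0.668293, 26395.9, 137.629 μs; sum = 26535.6 μs.
Processing at 3 router(s): 3 × 1.6 ms = 4800 μs.
End-to-end = 31400 μs.

31400 μs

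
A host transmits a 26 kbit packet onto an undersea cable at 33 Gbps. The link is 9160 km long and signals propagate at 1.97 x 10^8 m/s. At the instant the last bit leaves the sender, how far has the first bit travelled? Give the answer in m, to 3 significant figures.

155 m

t_tx = L/R = 26000/33000000000 = 7.87879e-07 s.
Distance = s × t_tx = 197000000 × 7.87879e-07 = 155 m.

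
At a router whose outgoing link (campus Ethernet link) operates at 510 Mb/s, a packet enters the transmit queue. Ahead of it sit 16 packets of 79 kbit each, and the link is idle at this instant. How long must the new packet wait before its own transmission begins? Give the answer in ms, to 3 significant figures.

Each queued packet: L/R = 79000/510000000 = 0.154902 ms.
16 queued → 2.47843 ms.
Queuing delay = 2.48 ms.

2.48 ms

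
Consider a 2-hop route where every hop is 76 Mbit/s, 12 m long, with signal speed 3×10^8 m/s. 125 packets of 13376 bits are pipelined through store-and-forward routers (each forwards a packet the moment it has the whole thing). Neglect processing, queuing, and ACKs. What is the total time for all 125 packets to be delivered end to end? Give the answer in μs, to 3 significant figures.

22200 μs

Per-hop transmission t_tx = L/R = 13376/76000000 = 176 μs.
Per-hop propagation t_prop = 12/300000000 = 0.04 μs.
Pipeline fill: first packet needs 2·t_tx to clear all hops; remaining 124 packets each add one t_tx.
Total = (2+125-1)·t_tx + 2·t_prop = 126·176 + 2·0.04 = 22200 μs.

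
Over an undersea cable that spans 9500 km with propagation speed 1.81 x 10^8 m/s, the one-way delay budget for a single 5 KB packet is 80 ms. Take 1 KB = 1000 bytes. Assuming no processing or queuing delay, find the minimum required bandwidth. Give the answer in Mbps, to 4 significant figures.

L = 40000 bits.
Propagation delay = 9500000 / 181000000 = 52.4862 ms.
Transmission budget = 80 − 52.4862 = 27.5138 ms.
R ≥ L / t_tx = 40000 bits / 0.0275138 s = 1.454 Mbps.

1.454 Mbps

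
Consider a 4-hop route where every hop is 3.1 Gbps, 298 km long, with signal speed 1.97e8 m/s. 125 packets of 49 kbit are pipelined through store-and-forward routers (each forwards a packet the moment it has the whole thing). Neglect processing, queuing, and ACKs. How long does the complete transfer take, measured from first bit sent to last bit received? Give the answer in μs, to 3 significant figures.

Per-hop transmission t_tx = L/R = 49000/3100000000 = 15.8065 μs.
Per-hop propagation t_prop = 298000/197000000 = 1512.69 μs.
Pipeline fill: first packet needs 4·t_tx to clear all hops; remaining 124 packets each add one t_tx.
Total = (4+125-1)·t_tx + 4·t_prop = 128·15.8065 + 4·1512.69 = 8070 μs.

8070 μs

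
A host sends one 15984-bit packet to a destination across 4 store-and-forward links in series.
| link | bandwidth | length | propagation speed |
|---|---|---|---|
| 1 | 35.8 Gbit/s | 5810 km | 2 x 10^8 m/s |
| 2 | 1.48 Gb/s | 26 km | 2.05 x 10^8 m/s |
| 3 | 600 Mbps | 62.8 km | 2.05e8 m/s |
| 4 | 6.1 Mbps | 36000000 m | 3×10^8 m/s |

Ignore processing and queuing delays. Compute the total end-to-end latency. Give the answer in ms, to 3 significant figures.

152 ms

Transmission delays (L/R per hop): 0.00044648, 0.0108, 0.02664, 2.62033 ms; sum = 2.65821 ms.
Propagation delays (d/s per hop): 29.05, 0.126829, 0.306341, 120 ms; sum = 149.483 ms.
End-to-end = 152 ms.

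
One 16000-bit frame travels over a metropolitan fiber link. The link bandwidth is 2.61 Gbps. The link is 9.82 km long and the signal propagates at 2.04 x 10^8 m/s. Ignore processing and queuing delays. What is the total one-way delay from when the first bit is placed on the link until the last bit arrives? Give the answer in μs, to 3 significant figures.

54.3 μs

Transmission delay = L/R = 16000 / 2610000000 = 6.13027 μs.
Propagation delay = d/s = 9820 m / 204000000 m/s = 48.1373 μs.
Total = 54.3 μs.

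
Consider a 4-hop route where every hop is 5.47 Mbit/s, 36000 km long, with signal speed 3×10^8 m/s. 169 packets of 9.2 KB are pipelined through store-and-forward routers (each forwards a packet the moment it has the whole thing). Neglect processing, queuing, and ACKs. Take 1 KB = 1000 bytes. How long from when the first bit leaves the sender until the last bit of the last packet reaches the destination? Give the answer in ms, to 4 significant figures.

2794 ms

Per-hop transmission t_tx = L/R = 73600/5470000 = 13.4552 ms.
Per-hop propagation t_prop = 36000000/300000000 = 120 ms.
Pipeline fill: first packet needs 4·t_tx to clear all hops; remaining 168 packets each add one t_tx.
Total = (4+169-1)·t_tx + 4·t_prop = 172·13.4552 + 4·120 = 2794 ms.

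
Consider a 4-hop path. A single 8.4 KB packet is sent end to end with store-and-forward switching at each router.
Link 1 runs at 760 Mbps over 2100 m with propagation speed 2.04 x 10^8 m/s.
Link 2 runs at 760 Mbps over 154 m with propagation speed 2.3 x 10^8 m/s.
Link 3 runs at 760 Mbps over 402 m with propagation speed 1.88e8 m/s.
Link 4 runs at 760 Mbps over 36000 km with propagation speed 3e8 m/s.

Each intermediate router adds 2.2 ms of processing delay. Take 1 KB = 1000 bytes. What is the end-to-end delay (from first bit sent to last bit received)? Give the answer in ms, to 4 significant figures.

L = 67200 bits.
Transmission delay per hop = L/R = 67200/760000000 = 0.0884211 ms; 4 hops → 0.353684 ms.
Propagation delays (d/s per hop): 0.0102941, 0.000669565, 0.0021383, 120 ms; sum = 120.013 ms.
Processing at 3 router(s): 3 × 2.2 ms = 6.6 ms.
End-to-end = 127.0 ms.

127.0 ms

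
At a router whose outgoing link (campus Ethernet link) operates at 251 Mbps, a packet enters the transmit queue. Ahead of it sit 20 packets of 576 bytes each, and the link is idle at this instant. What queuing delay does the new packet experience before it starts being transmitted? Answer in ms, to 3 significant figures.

Each queued packet: L/R = 4608/251000000 = 0.0183586 ms.
20 queued → 0.367171 ms.
Queuing delay = 0.367 ms.

0.367 ms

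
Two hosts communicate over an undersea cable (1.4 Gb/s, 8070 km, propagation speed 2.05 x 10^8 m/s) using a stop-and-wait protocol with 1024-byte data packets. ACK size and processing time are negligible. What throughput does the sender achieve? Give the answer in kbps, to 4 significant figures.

t_tx = L/R = 8192/1400000000 = 5.85143e-06 s.
t_prop = 8070000/2.05e+08 = 0.0393659 s; RTT = 0.0787317 s.
Cycle = t_tx + RTT = 0.0787376 s.
Throughput = L / cycle = 8192 / 0.0787376 = 104.0 kbps.

104.0 kbps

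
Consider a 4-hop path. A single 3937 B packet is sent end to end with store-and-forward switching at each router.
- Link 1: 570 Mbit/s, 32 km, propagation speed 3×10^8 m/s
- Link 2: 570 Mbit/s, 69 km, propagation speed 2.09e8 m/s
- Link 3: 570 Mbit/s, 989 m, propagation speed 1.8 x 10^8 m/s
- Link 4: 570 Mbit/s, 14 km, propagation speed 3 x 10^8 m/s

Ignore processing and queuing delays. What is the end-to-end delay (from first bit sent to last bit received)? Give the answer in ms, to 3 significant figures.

0.710 ms

L = 3937 × 8 = 31496 bits.
Transmission delay per hop = L/R = 31496/570000000 = 0.0552561 ms; 4 hops → 0.221025 ms.
Propagation delays (d/s per hop): 0.106667, 0.330144, 0.00549444, 0.0466667 ms; sum = 0.488971 ms.
End-to-end = 0.710 ms.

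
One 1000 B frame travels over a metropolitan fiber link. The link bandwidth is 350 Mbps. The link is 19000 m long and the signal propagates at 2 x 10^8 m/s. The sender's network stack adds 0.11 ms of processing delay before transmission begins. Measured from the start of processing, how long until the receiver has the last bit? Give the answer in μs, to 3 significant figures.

228 μs

L = 1000 × 8 = 8000 bits.
Transmission delay = L/R = 8000 / 350000000 = 22.8571 μs.
Propagation delay = d/s = 19000 m / 200000000 m/s = 95 μs.
Plus processing delay 0.11 ms = 110 μs.
Total = 228 μs.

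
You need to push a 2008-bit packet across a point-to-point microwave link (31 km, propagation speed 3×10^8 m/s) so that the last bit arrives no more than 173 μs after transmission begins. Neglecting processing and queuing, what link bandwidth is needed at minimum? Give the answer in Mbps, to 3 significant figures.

Propagation delay = 31000 / 300000000 = 103.333 μs.
Transmission budget = 173 − 103.333 = 69.6667 μs.
R ≥ L / t_tx = 2008 bits / 6.96667e-05 s = 28.8 Mbps.

28.8 Mbps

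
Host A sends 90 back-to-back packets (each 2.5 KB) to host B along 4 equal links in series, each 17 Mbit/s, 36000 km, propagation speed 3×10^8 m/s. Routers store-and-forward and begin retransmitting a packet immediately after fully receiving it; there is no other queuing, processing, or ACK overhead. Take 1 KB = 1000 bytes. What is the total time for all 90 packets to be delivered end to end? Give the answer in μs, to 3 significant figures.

Per-hop transmission t_tx = L/R = 20000/17000000 = 1176.47 μs.
Per-hop propagation t_prop = 36000000/300000000 = 120000 μs.
Pipeline fill: first packet needs 4·t_tx to clear all hops; remaining 89 packets each add one t_tx.
Total = (4+90-1)·t_tx + 4·t_prop = 93·1176.47 + 4·120000 = 589000 μs.

589000 μs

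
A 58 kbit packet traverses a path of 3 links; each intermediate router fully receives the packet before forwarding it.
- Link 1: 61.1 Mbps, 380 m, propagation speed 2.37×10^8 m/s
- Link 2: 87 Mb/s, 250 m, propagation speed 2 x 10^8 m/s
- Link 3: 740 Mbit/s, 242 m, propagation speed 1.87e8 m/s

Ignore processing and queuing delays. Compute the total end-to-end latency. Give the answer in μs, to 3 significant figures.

L = 58000 bits.
Transmission delays (L/R per hop): 949.264, 666.667, 78.3784 μs; sum = 1694.31 μs.
Propagation delays (d/s per hop): 1.60338, 1.25, 1.29412 μs; sum = 4.14749 μs.
End-to-end = 1700 μs.

1700 μs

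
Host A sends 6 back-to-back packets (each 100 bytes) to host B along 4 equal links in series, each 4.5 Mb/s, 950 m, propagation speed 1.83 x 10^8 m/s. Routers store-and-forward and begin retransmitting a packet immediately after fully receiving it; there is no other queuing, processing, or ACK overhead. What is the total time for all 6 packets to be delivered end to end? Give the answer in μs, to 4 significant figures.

Per-hop transmission t_tx = L/R = 800/4500000 = 177.778 μs.
Per-hop propagation t_prop = 950/183000000 = 5.19126 μs.
Pipeline fill: first packet needs 4·t_tx to clear all hops; remaining 5 packets each add one t_tx.
Total = (4+6-1)·t_tx + 4·t_prop = 9·177.778 + 4·5.19126 = 1621 μs.

1621 μs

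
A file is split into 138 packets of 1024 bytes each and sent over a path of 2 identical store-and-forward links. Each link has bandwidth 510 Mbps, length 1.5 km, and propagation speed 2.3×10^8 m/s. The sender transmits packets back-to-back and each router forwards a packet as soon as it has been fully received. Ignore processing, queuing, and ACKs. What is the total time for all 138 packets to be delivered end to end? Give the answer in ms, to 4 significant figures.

Per-hop transmission t_tx = L/R = 8192/510000000 = 0.0160627 ms.
Per-hop propagation t_prop = 1500/2.3e+08 = 0.00652174 ms.
Pipeline fill: first packet needs 2·t_tx to clear all hops; remaining 137 packets each add one t_tx.
Total = (2+138-1)·t_tx + 2·t_prop = 139·0.0160627 + 2·0.00652174 = 2.246 ms.

2.246 ms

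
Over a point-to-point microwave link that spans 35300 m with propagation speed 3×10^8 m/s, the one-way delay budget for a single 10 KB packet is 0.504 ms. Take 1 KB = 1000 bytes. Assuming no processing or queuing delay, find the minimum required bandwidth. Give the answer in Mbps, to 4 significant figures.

207.1 Mbps

L = 80000 bits.
Propagation delay = 35300 / 300000000 = 0.117667 ms.
Transmission budget = 0.504 − 0.117667 = 0.386333 ms.
R ≥ L / t_tx = 80000 bits / 0.000386333 s = 207.1 Mbps.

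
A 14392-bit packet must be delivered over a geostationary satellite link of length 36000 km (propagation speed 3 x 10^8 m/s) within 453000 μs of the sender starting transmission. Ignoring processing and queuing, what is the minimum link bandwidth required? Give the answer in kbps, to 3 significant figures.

43.2 kbps

Propagation delay = 36000000 / 300000000 = 120000 μs.
Transmission budget = 453000 − 120000 = 333000 μs.
R ≥ L / t_tx = 14392 bits / 0.333 s = 43.2 kbps.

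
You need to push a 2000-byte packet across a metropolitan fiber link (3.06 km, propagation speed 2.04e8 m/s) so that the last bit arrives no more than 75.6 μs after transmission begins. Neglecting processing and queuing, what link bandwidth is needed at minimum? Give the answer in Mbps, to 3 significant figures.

L = 16000 bits.
Propagation delay = 3060 / 204000000 = 15 μs.
Transmission budget = 75.6 − 15 = 60.6 μs.
R ≥ L / t_tx = 16000 bits / 6.06e-05 s = 264 Mbps.

264 Mbps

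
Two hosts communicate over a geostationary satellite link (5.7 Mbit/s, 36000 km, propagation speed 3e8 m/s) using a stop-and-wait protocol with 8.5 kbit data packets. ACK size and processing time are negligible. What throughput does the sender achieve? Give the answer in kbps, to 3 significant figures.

35.2 kbps

t_tx = L/R = 8500/5700000 = 0.00149123 s.
t_prop = 36000000/300000000 = 0.12 s; RTT = 0.24 s.
Cycle = t_tx + RTT = 0.241491 s.
Throughput = L / cycle = 8500 / 0.241491 = 35.2 kbps.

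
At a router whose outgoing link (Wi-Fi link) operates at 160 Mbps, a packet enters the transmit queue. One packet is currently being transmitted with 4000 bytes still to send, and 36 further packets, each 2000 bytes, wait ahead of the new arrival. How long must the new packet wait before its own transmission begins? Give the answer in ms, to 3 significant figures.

Each queued packet: L/R = 16000/160000000 = 0.1 ms.
36 queued → 3.6 ms.
Plus remaining 32000 bits of current packet: 0.2 ms.
Queuing delay = 3.80 ms.

3.80 ms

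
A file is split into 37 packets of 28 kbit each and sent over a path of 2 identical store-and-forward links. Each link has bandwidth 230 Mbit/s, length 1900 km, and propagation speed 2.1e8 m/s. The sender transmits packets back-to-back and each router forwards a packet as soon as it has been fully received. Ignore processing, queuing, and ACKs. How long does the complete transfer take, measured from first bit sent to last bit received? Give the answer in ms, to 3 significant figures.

22.7 ms

Per-hop transmission t_tx = L/R = 28000/230000000 = 0.121739 ms.
Per-hop propagation t_prop = 1900000/210000000 = 9.04762 ms.
Pipeline fill: first packet needs 2·t_tx to clear all hops; remaining 36 packets each add one t_tx.
Total = (2+37-1)·t_tx + 2·t_prop = 38·0.121739 + 2·9.04762 = 22.7 ms.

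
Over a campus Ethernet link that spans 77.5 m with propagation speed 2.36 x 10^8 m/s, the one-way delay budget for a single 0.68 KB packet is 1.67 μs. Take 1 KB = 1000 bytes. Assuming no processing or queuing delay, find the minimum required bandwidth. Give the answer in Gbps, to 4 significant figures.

4.055 Gbps

L = 5440 bits.
Propagation delay = 77.5 / 236000000 = 0.32839 μs.
Transmission budget = 1.67 − 0.32839 = 1.34161 μs.
R ≥ L / t_tx = 5440 bits / 1.34161e-06 s = 4.055 Gbps.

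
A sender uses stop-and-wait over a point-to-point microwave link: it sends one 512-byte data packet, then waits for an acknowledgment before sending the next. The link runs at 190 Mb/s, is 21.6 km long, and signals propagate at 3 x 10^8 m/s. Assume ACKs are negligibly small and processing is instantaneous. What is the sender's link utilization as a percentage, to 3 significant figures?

t_tx = L/R = 4096/190000000 = 2.15579e-05 s.
t_prop = 21600/300000000 = 7.2e-05 s; RTT = 0.000144 s.
Cycle = t_tx + RTT = 0.000165558 s.
Utilization = t_tx / cycle = 2.15579e-05/0.000165558 = 13.0 %.

13.0 %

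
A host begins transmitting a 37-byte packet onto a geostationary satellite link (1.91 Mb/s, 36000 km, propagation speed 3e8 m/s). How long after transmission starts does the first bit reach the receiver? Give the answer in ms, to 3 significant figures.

First bit experiences only propagation delay: d/s = 36000000/300000000 = 120 ms.

120 ms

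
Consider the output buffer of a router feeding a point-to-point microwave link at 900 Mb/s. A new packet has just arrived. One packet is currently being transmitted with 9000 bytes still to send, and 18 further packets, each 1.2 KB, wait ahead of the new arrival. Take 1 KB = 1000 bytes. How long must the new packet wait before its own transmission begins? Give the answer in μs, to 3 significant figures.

Each queued packet: L/R = 9600/900000000 = 10.6667 μs.
18 queued → 192 μs.
Plus remaining 72000 bits of current packet: 80 μs.
Queuing delay = 272 μs.

272 μs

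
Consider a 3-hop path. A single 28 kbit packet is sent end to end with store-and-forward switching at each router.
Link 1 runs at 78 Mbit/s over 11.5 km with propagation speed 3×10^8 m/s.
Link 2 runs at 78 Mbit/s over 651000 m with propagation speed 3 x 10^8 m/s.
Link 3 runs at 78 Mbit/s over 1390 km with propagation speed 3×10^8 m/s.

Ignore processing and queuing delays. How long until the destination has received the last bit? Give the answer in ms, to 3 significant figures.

7.92 ms

L = 28000 bits.
Transmission delay per hop = L/R = 28000/78000000 = 0.358974 ms; 3 hops → 1.07692 ms.
Propagation delays (d/s per hop): 0.0383333, 2.17, 4.63333 ms; sum = 6.84167 ms.
End-to-end = 7.92 ms.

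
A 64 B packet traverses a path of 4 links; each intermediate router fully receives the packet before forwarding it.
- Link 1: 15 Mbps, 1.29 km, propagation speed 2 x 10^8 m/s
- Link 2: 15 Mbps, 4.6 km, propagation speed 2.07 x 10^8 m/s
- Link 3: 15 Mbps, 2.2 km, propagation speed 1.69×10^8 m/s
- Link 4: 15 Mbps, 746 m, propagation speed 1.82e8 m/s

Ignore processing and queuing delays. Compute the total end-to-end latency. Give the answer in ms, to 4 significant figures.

L = 64 × 8 = 512 bits.
Transmission delay per hop = L/R = 512/15000000 = 0.0341333 ms; 4 hops → 0.136533 ms.
Propagation delays (d/s per hop): 0.00645, 0.0222222, 0.0130178, 0.0040989 ms; sum = 0.0457889 ms.
End-to-end = 0.1823 ms.

0.1823 ms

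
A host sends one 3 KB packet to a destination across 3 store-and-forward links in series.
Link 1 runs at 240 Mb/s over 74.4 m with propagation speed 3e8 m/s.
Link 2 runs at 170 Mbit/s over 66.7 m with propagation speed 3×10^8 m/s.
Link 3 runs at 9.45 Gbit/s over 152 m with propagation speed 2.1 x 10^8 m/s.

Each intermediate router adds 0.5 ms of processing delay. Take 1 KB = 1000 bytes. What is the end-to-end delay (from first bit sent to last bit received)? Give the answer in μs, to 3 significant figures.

1240 μs

L = 24000 bits.
Transmission delays (L/R per hop): 100, 141.176, 2.53968 μs; sum = 243.716 μs.
Propagation delays (d/s per hop): 0.248, 0.222333, 0.72381 μs; sum = 1.19414 μs.
Processing at 2 router(s): 2 × 0.5 ms = 1000 μs.
End-to-end = 1240 μs.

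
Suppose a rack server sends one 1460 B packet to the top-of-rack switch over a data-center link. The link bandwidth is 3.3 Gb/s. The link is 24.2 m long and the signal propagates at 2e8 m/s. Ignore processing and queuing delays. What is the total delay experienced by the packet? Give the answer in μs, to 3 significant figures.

3.66 μs

L = 1460 × 8 = 11680 bits.
Transmission delay = L/R = 11680 / 3300000000 = 3.53939 μs.
Propagation delay = d/s = 24.2 m / 200000000 m/s = 0.121 μs.
Total = 3.66 μs.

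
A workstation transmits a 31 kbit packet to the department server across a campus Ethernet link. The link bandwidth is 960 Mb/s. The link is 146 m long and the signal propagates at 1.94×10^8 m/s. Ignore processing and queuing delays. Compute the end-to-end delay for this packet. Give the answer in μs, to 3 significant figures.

L = 31000 bits.
Transmission delay = L/R = 31000 / 960000000 = 32.2917 μs.
Propagation delay = d/s = 146 m / 194000000 m/s = 0.752577 μs.
Total = 33.0 μs.

33.0 μs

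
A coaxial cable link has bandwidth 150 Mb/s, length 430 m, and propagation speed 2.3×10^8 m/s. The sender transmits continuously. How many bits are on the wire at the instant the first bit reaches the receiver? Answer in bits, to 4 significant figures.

280.4 bits

Propagation delay = 430 / 2.3e+08 = 1.86957e-06 s.
BDP = R × t_prop = 150000000 × 1.86957e-06 = 280.435 bits.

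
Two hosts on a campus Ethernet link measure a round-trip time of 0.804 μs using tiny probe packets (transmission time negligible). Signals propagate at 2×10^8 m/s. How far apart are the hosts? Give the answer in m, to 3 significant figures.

80.4 m

One-way propagation = RTT/2 = 0.402 μs.
d = s × t = 200000000 × 4.02e-07 = 80.4 m.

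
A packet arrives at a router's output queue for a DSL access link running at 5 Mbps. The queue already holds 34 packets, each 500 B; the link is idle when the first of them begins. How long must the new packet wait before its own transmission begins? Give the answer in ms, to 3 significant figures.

27.2 ms

Each queued packet: L/R = 4000/5000000 = 0.8 ms.
34 queued → 27.2 ms.
Queuing delay = 27.2 ms.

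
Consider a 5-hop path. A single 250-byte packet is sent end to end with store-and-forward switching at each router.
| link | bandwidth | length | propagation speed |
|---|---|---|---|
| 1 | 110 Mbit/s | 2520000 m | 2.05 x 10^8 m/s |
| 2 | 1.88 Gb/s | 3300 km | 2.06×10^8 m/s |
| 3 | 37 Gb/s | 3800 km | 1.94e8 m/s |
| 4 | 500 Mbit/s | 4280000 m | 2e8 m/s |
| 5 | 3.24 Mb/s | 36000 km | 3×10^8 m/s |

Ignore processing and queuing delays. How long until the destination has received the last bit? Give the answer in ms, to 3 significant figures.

190 ms

L = 250 × 8 = 2000 bits.
Transmission delays (L/R per hop): 0.0181818, 0.00106383, 5.40541e-05, 0.004, 0.617284 ms; sum = 0.640584 ms.
Propagation delays (d/s per hop): 12.2927, 16.0194, 19.5876, 21.4, 120 ms; sum = 189.3 ms.
End-to-end = 190 ms.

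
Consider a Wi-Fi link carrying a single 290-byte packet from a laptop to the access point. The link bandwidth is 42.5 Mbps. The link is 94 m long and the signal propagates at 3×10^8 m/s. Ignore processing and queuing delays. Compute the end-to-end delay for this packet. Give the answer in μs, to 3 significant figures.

L = 290 × 8 = 2320 bits.
Transmission delay = L/R = 2320 / 42500000 = 54.5882 μs.
Propagation delay = d/s = 94 m / 300000000 m/s = 0.313333 μs.
Total = 54.9 μs.

54.9 μs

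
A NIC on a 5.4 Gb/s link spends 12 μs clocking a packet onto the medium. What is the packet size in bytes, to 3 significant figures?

8100 bytes

L = R × t_tx = 5400000000 b/s × 1.2e-05 s = 64800 bits.
In bytes: 64800 / 8 = 8100 bytes.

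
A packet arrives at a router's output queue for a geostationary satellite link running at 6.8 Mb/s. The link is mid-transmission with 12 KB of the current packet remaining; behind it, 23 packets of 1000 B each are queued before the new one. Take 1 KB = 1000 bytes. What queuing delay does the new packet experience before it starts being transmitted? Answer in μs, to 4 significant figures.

Each queued packet: L/R = 8000/6800000 = 1176.47 μs.
23 queued → 27058.8 μs.
Plus remaining 96000 bits of current packet: 14117.6 μs.
Queuing delay = 41180 μs.

41180 μs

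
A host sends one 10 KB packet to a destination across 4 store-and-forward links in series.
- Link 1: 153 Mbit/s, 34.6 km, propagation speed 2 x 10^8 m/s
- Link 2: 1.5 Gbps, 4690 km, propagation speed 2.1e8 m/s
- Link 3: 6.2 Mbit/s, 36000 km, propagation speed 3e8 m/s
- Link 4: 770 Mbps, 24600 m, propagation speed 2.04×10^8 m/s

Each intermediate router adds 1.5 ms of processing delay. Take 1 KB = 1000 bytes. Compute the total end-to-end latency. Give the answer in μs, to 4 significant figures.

160700 μs

L = 80000 bits.
Transmission delays (L/R per hop): 522.876, 53.3333, 12903.2, 103.896 μs; sum = 13583.3 μs.
Propagation delays (d/s per hop): 173, 22333.3, 120000, 120.588 μs; sum = 142627 μs.
Processing at 3 router(s): 3 × 1.5 ms = 4500 μs.
End-to-end = 160700 μs.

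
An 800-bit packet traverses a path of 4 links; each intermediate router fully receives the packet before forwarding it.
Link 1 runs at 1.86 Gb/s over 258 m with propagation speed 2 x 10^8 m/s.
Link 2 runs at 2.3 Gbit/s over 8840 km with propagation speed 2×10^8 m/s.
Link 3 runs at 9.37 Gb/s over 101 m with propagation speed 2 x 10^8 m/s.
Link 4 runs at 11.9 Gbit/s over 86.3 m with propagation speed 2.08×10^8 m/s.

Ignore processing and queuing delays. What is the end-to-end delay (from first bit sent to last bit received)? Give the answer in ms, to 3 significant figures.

Transmission delays (L/R per hop): 0.000430108, 0.000347826, 8.53789e-05, 6.72269e-05 ms; sum = 0.000930539 ms.
Propagation delays (d/s per hop): 0.00129, 44.2, 0.000505, 0.000414904 ms; sum = 44.2022 ms.
End-to-end = 44.2 ms.

44.2 ms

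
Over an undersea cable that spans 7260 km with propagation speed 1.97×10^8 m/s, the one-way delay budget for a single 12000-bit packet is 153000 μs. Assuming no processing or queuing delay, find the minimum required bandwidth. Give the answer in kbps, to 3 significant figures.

Propagation delay = 7260000 / 197000000 = 36852.8 μs.
Transmission budget = 153000 − 36852.8 = 116147 μs.
R ≥ L / t_tx = 12000 bits / 0.116147 s = 103 kbps.

103 kbps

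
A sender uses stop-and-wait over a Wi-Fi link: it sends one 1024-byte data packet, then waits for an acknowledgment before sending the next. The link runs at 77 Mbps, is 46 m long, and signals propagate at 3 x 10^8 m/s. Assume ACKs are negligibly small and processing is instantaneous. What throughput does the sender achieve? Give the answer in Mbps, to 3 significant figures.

t_tx = L/R = 8192/77000000 = 0.00010639 s.
t_prop = 46/300000000 = 1.53333e-07 s; RTT = 3.06667e-07 s.
Cycle = t_tx + RTT = 0.000106696 s.
Throughput = L / cycle = 8192 / 0.000106696 = 76.8 Mbps.

76.8 Mbps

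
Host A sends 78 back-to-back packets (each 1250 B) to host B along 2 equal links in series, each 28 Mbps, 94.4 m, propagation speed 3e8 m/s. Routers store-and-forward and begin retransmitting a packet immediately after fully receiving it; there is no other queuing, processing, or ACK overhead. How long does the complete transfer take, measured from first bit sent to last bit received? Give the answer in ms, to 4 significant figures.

28.21 ms

Per-hop transmission t_tx = L/R = 10000/28000000 = 0.357143 ms.
Per-hop propagation t_prop = 94.4/300000000 = 0.000314667 ms.
Pipeline fill: first packet needs 2·t_tx to clear all hops; remaining 77 packets each add one t_tx.
Total = (2+78-1)·t_tx + 2·t_prop = 79·0.357143 + 2·0.000314667 = 28.21 ms.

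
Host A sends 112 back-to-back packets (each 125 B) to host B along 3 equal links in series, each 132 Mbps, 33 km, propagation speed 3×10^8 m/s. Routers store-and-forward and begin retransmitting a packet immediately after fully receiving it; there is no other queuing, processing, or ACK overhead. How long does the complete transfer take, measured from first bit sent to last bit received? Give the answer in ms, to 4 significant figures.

1.194 ms

Per-hop transmission t_tx = L/R = 1000/132000000 = 0.00757576 ms.
Per-hop propagation t_prop = 33000/300000000 = 0.11 ms.
Pipeline fill: first packet needs 3·t_tx to clear all hops; remaining 111 packets each add one t_tx.
Total = (3+112-1)·t_tx + 3·t_prop = 114·0.00757576 + 3·0.11 = 1.194 ms.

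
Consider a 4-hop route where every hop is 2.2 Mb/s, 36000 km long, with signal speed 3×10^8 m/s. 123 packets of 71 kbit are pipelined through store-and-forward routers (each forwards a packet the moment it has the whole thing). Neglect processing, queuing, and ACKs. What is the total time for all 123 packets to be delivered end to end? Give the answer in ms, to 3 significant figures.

Per-hop transmission t_tx = L/R = 71000/2200000 = 32.2727 ms.
Per-hop propagation t_prop = 36000000/300000000 = 120 ms.
Pipeline fill: first packet needs 4·t_tx to clear all hops; remaining 122 packets each add one t_tx.
Total = (4+123-1)·t_tx + 4·t_prop = 126·32.2727 + 4·120 = 4550 ms.

4550 ms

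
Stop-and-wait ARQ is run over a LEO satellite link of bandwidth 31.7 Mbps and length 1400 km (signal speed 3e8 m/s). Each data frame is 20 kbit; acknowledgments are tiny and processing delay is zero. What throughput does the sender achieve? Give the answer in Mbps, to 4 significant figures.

2.007 Mbps

t_tx = L/R = 20000/31700000 = 0.000630915 s.
t_prop = 1400000/300000000 = 0.00466667 s; RTT = 0.00933333 s.
Cycle = t_tx + RTT = 0.00996425 s.
Throughput = L / cycle = 20000 / 0.00996425 = 2.007 Mbps.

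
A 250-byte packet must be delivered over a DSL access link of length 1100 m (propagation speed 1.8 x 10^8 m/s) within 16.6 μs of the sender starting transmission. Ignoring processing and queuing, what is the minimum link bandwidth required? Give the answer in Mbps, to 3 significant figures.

L = 2000 bits.
Propagation delay = 1100 / 180000000 = 6.11111 μs.
Transmission budget = 16.6 − 6.11111 = 10.4889 μs.
R ≥ L / t_tx = 2000 bits / 1.04889e-05 s = 191 Mbps.

191 Mbps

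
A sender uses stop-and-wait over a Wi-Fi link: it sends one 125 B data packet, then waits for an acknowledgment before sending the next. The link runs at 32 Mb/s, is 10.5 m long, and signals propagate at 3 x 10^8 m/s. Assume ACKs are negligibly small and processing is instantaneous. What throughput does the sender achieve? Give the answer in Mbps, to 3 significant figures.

t_tx = L/R = 1000/32000000 = 3.125e-05 s.
t_prop = 10.5/300000000 = 3.5e-08 s; RTT = 7e-08 s.
Cycle = t_tx + RTT = 3.132e-05 s.
Throughput = L / cycle = 1000 / 3.132e-05 = 31.9 Mbps.

31.9 Mbps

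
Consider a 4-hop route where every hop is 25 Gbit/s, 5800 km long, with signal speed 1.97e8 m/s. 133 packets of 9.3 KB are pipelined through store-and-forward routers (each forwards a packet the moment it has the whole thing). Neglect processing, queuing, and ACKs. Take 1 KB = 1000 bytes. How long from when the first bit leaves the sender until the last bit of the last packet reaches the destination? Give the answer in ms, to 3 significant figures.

118 ms

Per-hop transmission t_tx = L/R = 74400/25000000000 = 0.002976 ms.
Per-hop propagation t_prop = 5800000/197000000 = 29.4416 ms.
Pipeline fill: first packet needs 4·t_tx to clear all hops; remaining 132 packets each add one t_tx.
Total = (4+133-1)·t_tx + 4·t_prop = 136·0.002976 + 4·29.4416 = 118 ms.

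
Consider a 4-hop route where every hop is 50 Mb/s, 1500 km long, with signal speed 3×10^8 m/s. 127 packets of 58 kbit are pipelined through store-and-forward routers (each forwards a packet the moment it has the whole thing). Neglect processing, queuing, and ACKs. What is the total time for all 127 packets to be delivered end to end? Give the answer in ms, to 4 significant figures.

Per-hop transmission t_tx = L/R = 58000/50000000 = 1.16 ms.
Per-hop propagation t_prop = 1500000/300000000 = 5 ms.
Pipeline fill: first packet needs 4·t_tx to clear all hops; remaining 126 packets each add one t_tx.
Total = (4+127-1)·t_tx + 4·t_prop = 130·1.16 + 4·5 = 170.8 ms.

170.8 ms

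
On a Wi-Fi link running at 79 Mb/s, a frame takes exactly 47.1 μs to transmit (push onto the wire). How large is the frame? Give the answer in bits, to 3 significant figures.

L = R × t_tx = 79000000 b/s × 4.71e-05 s = 3720.9 bits.

3720 bits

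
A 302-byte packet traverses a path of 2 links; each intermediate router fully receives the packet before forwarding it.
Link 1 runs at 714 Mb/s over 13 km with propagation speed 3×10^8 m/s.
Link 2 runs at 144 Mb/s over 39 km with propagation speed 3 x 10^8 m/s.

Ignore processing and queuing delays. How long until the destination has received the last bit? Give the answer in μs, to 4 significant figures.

L = 302 × 8 = 2416 bits.
Transmission delays (L/R per hop): 3.38375, 16.7778 μs; sum = 20.1615 μs.
Propagation delays (d/s per hop): 43.3333, 130 μs; sum = 173.333 μs.
End-to-end = 193.5 μs.

193.5 μs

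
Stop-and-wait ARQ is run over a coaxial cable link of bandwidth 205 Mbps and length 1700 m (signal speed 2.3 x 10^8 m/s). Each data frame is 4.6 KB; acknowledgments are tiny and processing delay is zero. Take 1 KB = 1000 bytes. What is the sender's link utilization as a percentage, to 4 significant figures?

92.39 %

t_tx = L/R = 36800/205000000 = 0.000179512 s.
t_prop = 1700/2.3e+08 = 7.3913e-06 s; RTT = 1.47826e-05 s.
Cycle = t_tx + RTT = 0.000194295 s.
Utilization = t_tx / cycle = 0.000179512/0.000194295 = 92.39 %.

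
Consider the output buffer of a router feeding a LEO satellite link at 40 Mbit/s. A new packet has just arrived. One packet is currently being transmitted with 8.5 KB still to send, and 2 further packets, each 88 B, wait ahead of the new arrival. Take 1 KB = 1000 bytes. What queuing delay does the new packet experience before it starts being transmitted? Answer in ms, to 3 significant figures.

Each queued packet: L/R = 704/40000000 = 0.0176 ms.
2 queued → 0.0352 ms.
Plus remaining 68000 bits of current packet: 1.7 ms.
Queuing delay = 1.74 ms.

1.74 ms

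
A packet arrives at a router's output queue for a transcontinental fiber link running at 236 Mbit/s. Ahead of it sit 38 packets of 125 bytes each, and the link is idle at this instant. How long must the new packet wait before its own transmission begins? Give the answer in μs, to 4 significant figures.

161.0 μs

Each queued packet: L/R = 1000/236000000 = 4.23729 μs.
38 queued → 161.017 μs.
Queuing delay = 161.0 μs.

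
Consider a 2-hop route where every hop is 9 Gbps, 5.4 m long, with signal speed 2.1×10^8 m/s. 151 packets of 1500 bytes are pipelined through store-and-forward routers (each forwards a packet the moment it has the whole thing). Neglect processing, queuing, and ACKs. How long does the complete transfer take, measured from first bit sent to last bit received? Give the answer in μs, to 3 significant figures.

Per-hop transmission t_tx = L/R = 12000/9000000000 = 1.33333 μs.
Per-hop propagation t_prop = 5.4/210000000 = 0.0257143 μs.
Pipeline fill: first packet needs 2·t_tx to clear all hops; remaining 150 packets each add one t_tx.
Total = (2+151-1)·t_tx + 2·t_prop = 152·1.33333 + 2·0.0257143 = 203 μs.

203 μs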